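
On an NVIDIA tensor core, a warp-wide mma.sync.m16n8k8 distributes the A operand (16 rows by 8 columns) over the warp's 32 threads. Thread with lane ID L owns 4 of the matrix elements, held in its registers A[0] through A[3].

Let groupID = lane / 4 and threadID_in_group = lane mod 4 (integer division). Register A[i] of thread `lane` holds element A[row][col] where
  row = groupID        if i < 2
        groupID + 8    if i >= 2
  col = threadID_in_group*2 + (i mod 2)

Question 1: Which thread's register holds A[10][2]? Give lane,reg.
9,2

r=10->g=2,rb=1  c=2->t=1,b0=0
L=2*4+1=9  i=1*2+0=2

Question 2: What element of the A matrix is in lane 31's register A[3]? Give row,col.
lane 31: gr=7 (31/4), th=3 (31%4)
i=3: r=7+8=15, c=3*2+1=7

15,7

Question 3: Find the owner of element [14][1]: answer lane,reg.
r=14⇒gr=6,Rb=1  c=1⇒th=0,odd=1
L=6*4+0=24  i=1*2+1=3

24,3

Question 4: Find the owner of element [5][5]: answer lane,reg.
22,1

r:5=>grp=5,rB=0  c:5=>tig=2,lo=1
L=5*4+2=22  i=0*2+1=1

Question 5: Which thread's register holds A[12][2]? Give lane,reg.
17,2

r=12→G=4,rhi=1  c=2→T=1,p=0
L=4*4+1=17  i=1*2+0=2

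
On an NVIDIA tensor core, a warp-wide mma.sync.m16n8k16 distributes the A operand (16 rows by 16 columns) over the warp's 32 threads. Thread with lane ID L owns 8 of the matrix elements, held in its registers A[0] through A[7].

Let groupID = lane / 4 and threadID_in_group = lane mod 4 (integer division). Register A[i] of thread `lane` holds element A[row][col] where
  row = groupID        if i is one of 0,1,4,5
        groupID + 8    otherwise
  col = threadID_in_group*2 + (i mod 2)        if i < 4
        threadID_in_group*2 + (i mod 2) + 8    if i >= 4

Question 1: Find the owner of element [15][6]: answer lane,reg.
31,2

r=15⇒gr=7,Rb=1  c=6⇒Cb=0,th=3,odd=0
L=7*4+3=31  i=0*4+1*2+0=2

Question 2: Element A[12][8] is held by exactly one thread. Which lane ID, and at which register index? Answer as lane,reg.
16,6

r=12->g=4,rb=1  c=8->cb=1,t=0,b0=0
L=4*4+0=16  i=1*4+1*2+0=6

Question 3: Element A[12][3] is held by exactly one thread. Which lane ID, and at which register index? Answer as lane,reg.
17,3

r=12→G=4,rhi=1  c=3→chi=0,T=1,p=1
L=4*4+1=17  i=0*4+1*2+1=3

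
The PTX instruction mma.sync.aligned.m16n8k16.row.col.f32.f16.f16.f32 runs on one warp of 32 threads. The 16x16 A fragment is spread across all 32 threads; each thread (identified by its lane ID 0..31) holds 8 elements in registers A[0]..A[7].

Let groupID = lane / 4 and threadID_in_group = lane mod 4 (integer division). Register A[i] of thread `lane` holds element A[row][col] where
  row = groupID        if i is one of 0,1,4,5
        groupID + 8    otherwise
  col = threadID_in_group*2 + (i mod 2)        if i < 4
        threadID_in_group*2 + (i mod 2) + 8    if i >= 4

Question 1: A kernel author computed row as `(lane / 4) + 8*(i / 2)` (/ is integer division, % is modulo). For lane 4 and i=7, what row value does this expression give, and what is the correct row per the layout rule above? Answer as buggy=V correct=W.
`(lane / 4) + 8*(i / 2)`[4,7]->25
L=4->g=4>>2=1, t=4&3=0
[7]->row 1+8=9  col 0·2+1+8=9
row: 25 vs 9

buggy=25 correct=9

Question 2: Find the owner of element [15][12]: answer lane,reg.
30,6

r=15→G=7,rhi=1  c=12→chi=1,T=2,p=0
L=7*4+2=30  i=1*4+1*2+0=6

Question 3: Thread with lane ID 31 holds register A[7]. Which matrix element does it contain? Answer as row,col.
15,15

L=31=>grp=31>>2=7, tig=31&3=3
[7]=>row 7+8=15  col 3·2+1+8=15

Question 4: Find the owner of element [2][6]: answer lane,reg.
11,0

r=2→G=2,rhi=0  c=6→chi=0,T=3,p=0
L=2*4+3=11  i=0*4+0*2+0=0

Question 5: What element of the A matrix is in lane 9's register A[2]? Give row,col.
10,2

L=9->gid=9>>2=2, tid=9&3=1
[2]->row 2+8=10  col 1·2+0+0=2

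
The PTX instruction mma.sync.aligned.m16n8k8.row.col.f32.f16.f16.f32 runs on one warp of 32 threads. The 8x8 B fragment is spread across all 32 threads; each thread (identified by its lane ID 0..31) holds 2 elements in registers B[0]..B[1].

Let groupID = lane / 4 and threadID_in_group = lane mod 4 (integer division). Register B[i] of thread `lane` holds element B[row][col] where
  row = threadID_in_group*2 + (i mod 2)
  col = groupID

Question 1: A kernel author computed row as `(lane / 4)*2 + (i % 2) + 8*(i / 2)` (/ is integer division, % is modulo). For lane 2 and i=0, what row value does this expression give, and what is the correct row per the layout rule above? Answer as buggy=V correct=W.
buggy=0 correct=4

`(lane / 4)*2 + (i % 2) + 8*(i / 2)`[2,0]->0
L=2->g=2>>2=0, t=2&3=2
[0]->row 2·2+0=4  col g=0
row: 0 vs 4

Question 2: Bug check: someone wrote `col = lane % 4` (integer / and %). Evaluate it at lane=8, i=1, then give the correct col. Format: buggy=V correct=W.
`lane % 4`[8,1]->0
8: gid=2,tid=0
[1] (0*2+1,2) = (1,2)
col: 0 vs 2

buggy=0 correct=2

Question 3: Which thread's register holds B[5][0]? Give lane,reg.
c:0=>grp=0  r:5=>tig=2,lo=1
L=0*4+2=2  i=1=1

2,1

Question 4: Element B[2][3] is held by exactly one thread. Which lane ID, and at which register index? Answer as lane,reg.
c: 3->gid=3  r: 2->tid=1,i&1=0
L=3*4+1=13  i=0=0

13,0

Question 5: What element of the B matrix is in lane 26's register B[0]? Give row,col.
26: grp=6,tig=2
[0] (2*2+0,6) = (4,6)

4,6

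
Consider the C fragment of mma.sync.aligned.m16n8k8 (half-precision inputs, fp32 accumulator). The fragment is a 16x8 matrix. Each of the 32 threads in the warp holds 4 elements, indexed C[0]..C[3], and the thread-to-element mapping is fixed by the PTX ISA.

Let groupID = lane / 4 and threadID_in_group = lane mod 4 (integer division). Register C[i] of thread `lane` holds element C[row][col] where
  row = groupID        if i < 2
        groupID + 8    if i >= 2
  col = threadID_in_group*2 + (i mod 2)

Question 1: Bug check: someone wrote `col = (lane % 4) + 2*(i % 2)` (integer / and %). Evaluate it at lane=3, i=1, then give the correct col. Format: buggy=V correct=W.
`(lane % 4) + 2*(i % 2)`[3,1]->5
3: g=0,t=3
[1] (0+0,3*2+1) = (0,7)
col: 5 vs 7

buggy=5 correct=7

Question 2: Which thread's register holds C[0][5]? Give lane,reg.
r:0=>grp=0,rB=0  c:5=>tig=2,lo=1
L=0*4+2=2  i=0*2+1=1

2,1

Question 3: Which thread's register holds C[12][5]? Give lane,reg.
18,3

r=12->g=4,rb=1  c=5->t=2,b0=1
L=4*4+2=18  i=1*2+1=3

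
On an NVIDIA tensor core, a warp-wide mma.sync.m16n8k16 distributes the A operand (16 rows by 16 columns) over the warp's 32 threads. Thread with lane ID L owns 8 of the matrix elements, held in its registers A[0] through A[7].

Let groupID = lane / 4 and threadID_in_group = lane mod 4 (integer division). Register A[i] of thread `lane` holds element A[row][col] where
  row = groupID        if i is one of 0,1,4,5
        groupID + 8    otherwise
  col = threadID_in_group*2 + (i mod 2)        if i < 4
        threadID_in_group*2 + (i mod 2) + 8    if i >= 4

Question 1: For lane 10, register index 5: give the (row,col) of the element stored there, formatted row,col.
2,13

10: grp=2,tig=2
[5] (2+0,2*2+1+8) = (2,13)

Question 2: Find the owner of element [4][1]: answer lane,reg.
r=4⇒gr=4,Rb=0  c=1⇒Cb=0,th=0,odd=1
L=4*4+0=16  i=0*4+0*2+1=1

16,1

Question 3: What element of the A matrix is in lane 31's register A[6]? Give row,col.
lane 31→31/4=7, 31 mod 4=3
i=6  r:7+8→15  c:2·3+0+8→14

15,14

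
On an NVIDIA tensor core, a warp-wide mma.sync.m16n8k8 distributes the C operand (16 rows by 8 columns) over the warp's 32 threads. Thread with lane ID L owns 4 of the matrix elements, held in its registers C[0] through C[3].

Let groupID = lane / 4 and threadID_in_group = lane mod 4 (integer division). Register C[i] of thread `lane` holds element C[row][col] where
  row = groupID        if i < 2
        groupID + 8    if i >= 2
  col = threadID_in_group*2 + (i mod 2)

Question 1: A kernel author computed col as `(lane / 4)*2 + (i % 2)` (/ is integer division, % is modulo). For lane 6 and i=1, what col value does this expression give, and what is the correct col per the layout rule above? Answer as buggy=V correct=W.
`(lane / 4)*2 + (i % 2)`[6,1]⇒3
lane 6⇒6/4=1, 6 mod 4=2
i=1  r:1+0⇒1  c:2·2+1⇒5
col: 3 vs 5

buggy=3 correct=5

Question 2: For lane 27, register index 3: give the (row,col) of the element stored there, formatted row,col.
27: grp=6,tig=3
[3] (6+8,3*2+1) = (14,7)

14,7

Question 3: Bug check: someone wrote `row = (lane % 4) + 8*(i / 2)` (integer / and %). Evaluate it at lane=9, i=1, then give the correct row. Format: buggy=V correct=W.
`(lane % 4) + 8*(i / 2)`[9,1]→1
lane 9→9/4=2, 9 mod 4=1
i=1  r:2+0→2  c:2·1+1→3
row: 1 vs 2

buggy=1 correct=2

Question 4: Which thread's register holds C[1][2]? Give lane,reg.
5,0

r:1=>grp=1,rB=0  c:2=>tig=1,lo=0
L=1*4+1=5  i=0*2+0=0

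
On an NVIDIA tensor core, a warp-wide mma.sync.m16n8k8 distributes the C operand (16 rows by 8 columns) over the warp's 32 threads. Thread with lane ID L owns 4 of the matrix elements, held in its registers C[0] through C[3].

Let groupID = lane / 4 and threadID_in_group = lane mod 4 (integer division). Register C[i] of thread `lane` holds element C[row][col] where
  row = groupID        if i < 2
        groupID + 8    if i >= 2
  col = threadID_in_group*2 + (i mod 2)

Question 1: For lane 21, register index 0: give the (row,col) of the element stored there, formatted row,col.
5,2

lane 21->21/4=5, 21 mod 4=1
i=0  r:5+0->5  c:2·1+0->2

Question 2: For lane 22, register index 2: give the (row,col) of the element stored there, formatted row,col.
13,4

L=22⇒gr=22>>2=5, th=22&3=2
[2]⇒row 5+8=13  col 2·2+0=4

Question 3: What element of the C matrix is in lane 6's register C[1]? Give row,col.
6: g=1,t=2
[1] (1+0,2*2+1) = (1,5)

1,5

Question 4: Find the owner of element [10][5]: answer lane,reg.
10,3

r=10⇒gr=2,Rb=1  c=5⇒th=2,odd=1
L=2*4+2=10  i=1*2+1=3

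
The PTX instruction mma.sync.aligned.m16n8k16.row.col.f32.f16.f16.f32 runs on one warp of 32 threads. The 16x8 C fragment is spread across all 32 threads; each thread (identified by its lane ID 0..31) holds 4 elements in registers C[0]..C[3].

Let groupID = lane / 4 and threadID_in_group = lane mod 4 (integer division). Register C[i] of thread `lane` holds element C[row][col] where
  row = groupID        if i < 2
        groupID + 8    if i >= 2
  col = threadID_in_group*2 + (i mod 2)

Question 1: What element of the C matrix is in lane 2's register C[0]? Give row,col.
lane 2: gid=0 (2/4), tid=2 (2%4)
i=0: r=0+0=0, c=2*2+0=4

0,4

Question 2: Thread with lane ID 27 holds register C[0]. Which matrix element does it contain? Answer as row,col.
6,6

lane 27: grp=6 (27/4), tig=3 (27%4)
i=0: r=6+0=6, c=3*2+0=6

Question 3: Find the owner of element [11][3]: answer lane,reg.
13,3

r:11=>grp=3,rB=1  c:3=>tig=1,lo=1
L=3*4+1=13  i=1*2+1=3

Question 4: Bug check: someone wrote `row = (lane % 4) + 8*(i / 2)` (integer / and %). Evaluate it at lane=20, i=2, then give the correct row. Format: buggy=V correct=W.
buggy=8 correct=13

`(lane % 4) + 8*(i / 2)`[20,2]=>8
L=20=>grp=20>>2=5, tig=20&3=0
[2]=>row 5+8=13  col 0·2+0=0
row: 8 vs 13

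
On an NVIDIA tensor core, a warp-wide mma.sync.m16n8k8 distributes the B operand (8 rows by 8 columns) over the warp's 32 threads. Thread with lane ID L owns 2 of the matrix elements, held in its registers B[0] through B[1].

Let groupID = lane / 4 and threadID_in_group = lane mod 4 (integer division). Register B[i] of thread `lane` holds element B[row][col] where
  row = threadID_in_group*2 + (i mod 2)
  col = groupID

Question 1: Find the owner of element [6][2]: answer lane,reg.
c:2=>grp=2  r:6=>tig=3,lo=0
L=2*4+3=11  i=0=0

11,0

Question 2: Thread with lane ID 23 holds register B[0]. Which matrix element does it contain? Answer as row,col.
6,5

23: grp=5,tig=3
[0] (3*2+0,5) = (6,5)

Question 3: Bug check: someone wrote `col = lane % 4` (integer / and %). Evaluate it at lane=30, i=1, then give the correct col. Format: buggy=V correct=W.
buggy=2 correct=7

`lane % 4`[30,1]->2
lane 30: gid=7 (30/4), tid=2 (30%4)
i=1: r=2*2+1=5, c=gid=7
col: 2 vs 7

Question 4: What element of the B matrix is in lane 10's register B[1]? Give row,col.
L=10→G=10>>2=2, T=10&3=2
[1]→row 2·2+1=5  col G=2

5,2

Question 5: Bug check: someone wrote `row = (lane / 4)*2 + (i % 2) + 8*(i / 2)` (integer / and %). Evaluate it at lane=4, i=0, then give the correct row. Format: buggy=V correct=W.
buggy=2 correct=0

`(lane / 4)*2 + (i % 2) + 8*(i / 2)`[4,0]⇒2
lane 4⇒4/4=1, 4 mod 4=0
i=0  r:2·0+0⇒0  c:1
row: 2 vs 0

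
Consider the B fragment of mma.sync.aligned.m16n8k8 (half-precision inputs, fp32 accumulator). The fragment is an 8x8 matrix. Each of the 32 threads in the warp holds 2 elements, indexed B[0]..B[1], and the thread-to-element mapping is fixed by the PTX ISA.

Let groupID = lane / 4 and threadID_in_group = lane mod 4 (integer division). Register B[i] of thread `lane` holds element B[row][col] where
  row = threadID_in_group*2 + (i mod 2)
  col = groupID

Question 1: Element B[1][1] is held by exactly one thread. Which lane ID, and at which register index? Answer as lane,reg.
c=1⇒gr=1  r=1⇒th=0,odd=1
L=1*4+0=4  i=1=1

4,1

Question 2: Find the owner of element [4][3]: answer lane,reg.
14,0

c: 3->gid=3  r: 4->tid=2,i&1=0
L=3*4+2=14  i=0=0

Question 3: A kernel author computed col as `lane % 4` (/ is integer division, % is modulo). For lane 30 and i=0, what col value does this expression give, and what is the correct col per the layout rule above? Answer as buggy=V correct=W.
buggy=2 correct=7

`lane % 4`[30,0]→2
lane 30→30/4=7, 30 mod 4=2
i=0  r:2·2+0→4  c:7
col: 2 vs 7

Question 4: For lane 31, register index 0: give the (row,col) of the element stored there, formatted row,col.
6,7

lane 31->31/4=7, 31 mod 4=3
i=0  r:2·3+0->6  c:7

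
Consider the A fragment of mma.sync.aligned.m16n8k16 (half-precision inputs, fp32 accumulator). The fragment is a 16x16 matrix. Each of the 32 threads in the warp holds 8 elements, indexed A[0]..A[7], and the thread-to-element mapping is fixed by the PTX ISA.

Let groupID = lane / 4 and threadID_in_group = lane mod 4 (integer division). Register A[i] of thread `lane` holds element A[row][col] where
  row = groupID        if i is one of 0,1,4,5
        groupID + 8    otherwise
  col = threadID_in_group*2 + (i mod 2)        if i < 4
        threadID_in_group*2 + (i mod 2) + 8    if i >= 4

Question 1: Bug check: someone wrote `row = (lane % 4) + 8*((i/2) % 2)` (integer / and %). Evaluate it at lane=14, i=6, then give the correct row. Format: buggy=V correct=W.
`(lane % 4) + 8*((i/2) % 2)`[14,6]→10
lane 14: G=3 (14/4), T=2 (14%4)
i=6: r=3+8=11, c=2*2+0+8=12
row: 10 vs 11

buggy=10 correct=11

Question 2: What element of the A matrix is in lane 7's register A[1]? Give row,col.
1,7

lane 7=>7/4=1, 7 mod 4=3
i=1  r:1+0=>1  c:2·3+1+0=>7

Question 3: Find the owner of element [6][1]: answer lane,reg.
r=6→G=6,rhi=0  c=1→chi=0,T=0,p=1
L=6*4+0=24  i=0*4+0*2+1=1

24,1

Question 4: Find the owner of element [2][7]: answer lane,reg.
11,1

r=2->g=2,rb=0  c=7->cb=0,t=3,b0=1
L=2*4+3=11  i=0*4+0*2+1=1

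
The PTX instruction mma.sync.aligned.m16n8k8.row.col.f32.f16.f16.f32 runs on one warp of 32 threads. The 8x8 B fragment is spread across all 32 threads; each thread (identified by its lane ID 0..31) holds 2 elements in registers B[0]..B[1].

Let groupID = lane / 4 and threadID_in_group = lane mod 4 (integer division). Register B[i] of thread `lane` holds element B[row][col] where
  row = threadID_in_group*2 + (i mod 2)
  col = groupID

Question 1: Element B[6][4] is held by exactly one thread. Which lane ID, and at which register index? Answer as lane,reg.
c: 4->gid=4  r: 6->tid=3,i&1=0
L=4*4+3=19  i=0=0

19,0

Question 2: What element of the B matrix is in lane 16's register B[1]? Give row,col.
lane 16⇒16/4=4, 16 mod 4=0
i=1  r:2·0+1⇒1  c:4

1,4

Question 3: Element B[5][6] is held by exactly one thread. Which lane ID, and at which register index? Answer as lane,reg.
c=6→G=6  r=5→T=2,p=1
L=6*4+2=26  i=1=1

26,1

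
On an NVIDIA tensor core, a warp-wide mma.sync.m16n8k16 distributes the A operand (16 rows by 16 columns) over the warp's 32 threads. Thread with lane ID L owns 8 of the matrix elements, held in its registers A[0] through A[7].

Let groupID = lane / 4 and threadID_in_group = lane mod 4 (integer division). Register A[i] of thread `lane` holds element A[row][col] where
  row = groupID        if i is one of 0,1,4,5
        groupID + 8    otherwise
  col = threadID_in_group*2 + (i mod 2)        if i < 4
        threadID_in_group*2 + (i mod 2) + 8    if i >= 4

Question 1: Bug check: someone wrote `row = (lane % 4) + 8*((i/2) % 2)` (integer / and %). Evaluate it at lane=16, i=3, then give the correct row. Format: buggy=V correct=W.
`(lane % 4) + 8*((i/2) % 2)`[16,3]->8
lane 16->16/4=4, 16 mod 4=0
i=3  r:4+8->12  c:2·0+1+0->1
row: 8 vs 12

buggy=8 correct=12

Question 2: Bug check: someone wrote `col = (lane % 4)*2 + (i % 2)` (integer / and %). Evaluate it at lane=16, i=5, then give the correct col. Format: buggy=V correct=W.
buggy=1 correct=9

`(lane % 4)*2 + (i % 2)`[16,5]->1
16: g=4,t=0
[5] (4+0,0*2+1+8) = (4,9)
col: 1 vs 9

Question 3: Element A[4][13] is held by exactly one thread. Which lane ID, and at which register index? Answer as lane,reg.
18,5

r=4->g=4,rb=0  c=13->cb=1,t=2,b0=1
L=4*4+2=18  i=1*4+0*2+1=5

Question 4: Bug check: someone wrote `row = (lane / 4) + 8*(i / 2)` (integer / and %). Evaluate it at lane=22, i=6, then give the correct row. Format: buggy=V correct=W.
buggy=29 correct=13

`(lane / 4) + 8*(i / 2)`[22,6]=>29
L=22=>grp=22>>2=5, tig=22&3=2
[6]=>row 5+8=13  col 2·2+0+8=12
row: 29 vs 13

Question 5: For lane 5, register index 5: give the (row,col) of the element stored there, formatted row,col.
1,11

lane 5->5/4=1, 5 mod 4=1
i=5  r:1+0->1  c:2·1+1+8->11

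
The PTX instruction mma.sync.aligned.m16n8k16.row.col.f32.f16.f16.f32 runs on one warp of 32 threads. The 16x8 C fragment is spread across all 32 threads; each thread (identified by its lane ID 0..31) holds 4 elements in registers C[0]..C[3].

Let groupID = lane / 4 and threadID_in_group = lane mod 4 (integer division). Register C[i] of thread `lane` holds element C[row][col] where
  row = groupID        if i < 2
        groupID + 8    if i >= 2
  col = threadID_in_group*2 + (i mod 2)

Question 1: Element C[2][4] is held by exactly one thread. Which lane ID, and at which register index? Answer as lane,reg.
10,0

r=2->g=2,rb=0  c=4->t=2,b0=0
L=2*4+2=10  i=0*2+0=0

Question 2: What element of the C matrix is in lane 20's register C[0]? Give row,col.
5,0

lane 20: grp=5 (20/4), tig=0 (20%4)
i=0: r=5+0=5, c=0*2+0=0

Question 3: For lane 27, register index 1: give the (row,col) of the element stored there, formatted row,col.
6,7

lane 27⇒27/4=6, 27 mod 4=3
i=1  r:6+0⇒6  c:2·3+1⇒7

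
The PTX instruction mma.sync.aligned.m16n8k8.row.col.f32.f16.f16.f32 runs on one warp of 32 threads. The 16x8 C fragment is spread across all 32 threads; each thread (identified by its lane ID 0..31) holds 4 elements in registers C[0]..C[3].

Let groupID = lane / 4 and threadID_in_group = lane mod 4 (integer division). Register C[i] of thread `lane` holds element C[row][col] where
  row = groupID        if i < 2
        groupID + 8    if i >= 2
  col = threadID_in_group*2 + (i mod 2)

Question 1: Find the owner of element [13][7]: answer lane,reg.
23,3

r: 13->gid=5,r8=1  c: 7->tid=3,i&1=1
L=5*4+3=23  i=1*2+1=3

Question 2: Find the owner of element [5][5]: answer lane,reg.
22,1

r=5→G=5,rhi=0  c=5→T=2,p=1
L=5*4+2=22  i=0*2+1=1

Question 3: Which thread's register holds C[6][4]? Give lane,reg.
r=6->g=6,rb=0  c=4->t=2,b0=0
L=6*4+2=26  i=0*2+0=0

26,0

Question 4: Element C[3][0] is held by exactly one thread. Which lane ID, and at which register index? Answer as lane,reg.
12,0

r:3=>grp=3,rB=0  c:0=>tig=0,lo=0
L=3*4+0=12  i=0*2+0=0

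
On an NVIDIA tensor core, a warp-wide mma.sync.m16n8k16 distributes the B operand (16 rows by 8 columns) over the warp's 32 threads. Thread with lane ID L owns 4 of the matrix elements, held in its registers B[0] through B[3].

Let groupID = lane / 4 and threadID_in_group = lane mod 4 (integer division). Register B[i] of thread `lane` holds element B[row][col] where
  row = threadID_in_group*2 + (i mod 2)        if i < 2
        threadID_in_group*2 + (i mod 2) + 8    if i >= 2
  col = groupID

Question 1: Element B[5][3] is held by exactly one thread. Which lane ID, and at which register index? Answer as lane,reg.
c=3→G=3  r=5→rhi=0,T=2,p=1
L=3*4+2=14  i=0*2+1=1

14,1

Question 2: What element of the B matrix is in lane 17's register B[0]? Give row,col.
2,4

17: grp=4,tig=1
[0] (1*2+0+0,4) = (2,4)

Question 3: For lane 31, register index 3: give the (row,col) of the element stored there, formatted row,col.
15,7

L=31->g=31>>2=7, t=31&3=3
[3]->row 3·2+1+8=15  col g=7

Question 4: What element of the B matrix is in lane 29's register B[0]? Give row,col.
L=29->g=29>>2=7, t=29&3=1
[0]->row 1·2+0+0=2  col g=7

2,7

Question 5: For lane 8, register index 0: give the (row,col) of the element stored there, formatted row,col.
8: gr=2,th=0
[0] (0*2+0+0,2) = (0,2)

0,2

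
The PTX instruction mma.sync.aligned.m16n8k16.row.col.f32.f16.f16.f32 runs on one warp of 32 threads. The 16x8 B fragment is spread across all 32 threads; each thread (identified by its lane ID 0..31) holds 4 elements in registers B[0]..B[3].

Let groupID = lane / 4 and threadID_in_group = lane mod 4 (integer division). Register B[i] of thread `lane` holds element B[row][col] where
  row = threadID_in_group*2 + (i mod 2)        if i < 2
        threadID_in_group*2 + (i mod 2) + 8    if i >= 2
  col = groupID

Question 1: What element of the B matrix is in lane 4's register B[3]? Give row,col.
4: grp=1,tig=0
[3] (0*2+1+8,1) = (9,1)

9,1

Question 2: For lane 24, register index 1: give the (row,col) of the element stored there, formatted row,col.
1,6

lane 24->24/4=6, 24 mod 4=0
i=1  r:2·0+1+0->1  c:6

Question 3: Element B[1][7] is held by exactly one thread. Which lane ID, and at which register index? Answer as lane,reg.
28,1

c=7->g=7  r=1->rb=0,t=0,b0=1
L=7*4+0=28  i=0*2+1=1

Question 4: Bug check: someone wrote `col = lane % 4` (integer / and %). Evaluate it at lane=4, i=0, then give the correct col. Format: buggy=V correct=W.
`lane % 4`[4,0]->0
L=4->gid=4>>2=1, tid=4&3=0
[0]->row 0·2+0+0=0  col gid=1
col: 0 vs 1

buggy=0 correct=1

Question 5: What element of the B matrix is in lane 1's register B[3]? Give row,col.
11,0

lane 1: grp=0 (1/4), tig=1 (1%4)
i=3: r=1*2+1+8=11, c=grp=0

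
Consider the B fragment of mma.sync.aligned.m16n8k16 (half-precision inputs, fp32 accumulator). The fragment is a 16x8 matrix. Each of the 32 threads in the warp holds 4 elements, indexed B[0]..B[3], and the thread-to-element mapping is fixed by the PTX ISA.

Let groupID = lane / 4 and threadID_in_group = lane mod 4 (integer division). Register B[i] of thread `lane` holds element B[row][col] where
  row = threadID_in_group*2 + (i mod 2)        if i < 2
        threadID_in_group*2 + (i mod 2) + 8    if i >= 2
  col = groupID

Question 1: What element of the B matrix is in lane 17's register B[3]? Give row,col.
lane 17->17/4=4, 17 mod 4=1
i=3  r:2·1+1+8->11  c:4

11,4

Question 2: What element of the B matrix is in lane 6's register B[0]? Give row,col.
lane 6: grp=1 (6/4), tig=2 (6%4)
i=0: r=2*2+0+0=4, c=grp=1

4,1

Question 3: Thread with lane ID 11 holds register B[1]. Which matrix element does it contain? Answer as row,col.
7,2

11: g=2,t=3
[1] (3*2+1+0,2) = (7,2)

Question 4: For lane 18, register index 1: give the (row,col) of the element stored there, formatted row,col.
L=18=>grp=18>>2=4, tig=18&3=2
[1]=>row 2·2+1+0=5  col grp=4

5,4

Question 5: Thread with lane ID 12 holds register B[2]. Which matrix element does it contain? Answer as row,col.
8,3

lane 12->12/4=3, 12 mod 4=0
i=2  r:2·0+0+8->8  c:3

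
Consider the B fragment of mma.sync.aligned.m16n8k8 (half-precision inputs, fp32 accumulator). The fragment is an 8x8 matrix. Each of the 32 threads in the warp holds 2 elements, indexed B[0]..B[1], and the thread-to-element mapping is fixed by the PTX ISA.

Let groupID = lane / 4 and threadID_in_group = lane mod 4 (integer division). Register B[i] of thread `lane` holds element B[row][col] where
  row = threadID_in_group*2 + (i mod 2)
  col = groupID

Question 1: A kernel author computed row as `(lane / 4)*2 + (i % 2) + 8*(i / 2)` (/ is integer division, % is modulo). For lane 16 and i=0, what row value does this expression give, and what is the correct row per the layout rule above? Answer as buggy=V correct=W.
`(lane / 4)*2 + (i % 2) + 8*(i / 2)`[16,0]⇒8
lane 16⇒16/4=4, 16 mod 4=0
i=0  r:2·0+0⇒0  c:4
row: 8 vs 0

buggy=8 correct=0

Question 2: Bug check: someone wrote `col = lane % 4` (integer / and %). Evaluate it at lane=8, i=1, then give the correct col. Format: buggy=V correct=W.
`lane % 4`[8,1]→0
8: G=2,T=0
[1] (0*2+1,2) = (1,2)
col: 0 vs 2

buggy=0 correct=2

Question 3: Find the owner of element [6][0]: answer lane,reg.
c=0→G=0  r=6→T=3,p=0
L=0*4+3=3  i=0=0

3,0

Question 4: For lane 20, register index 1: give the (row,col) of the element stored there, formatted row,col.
lane 20⇒20/4=5, 20 mod 4=0
i=1  r:2·0+1⇒1  c:5

1,5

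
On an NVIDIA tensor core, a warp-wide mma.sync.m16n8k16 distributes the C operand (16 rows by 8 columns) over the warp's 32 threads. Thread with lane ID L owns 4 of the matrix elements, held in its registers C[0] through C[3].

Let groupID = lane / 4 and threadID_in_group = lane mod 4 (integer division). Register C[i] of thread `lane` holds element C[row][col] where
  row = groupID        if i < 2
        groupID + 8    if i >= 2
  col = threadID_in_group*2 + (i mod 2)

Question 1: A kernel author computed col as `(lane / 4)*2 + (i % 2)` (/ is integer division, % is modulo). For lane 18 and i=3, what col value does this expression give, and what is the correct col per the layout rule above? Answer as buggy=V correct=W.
buggy=9 correct=5

`(lane / 4)*2 + (i % 2)`[18,3]->9
lane 18->18/4=4, 18 mod 4=2
i=3  r:4+8->12  c:2·2+1->5
col: 9 vs 5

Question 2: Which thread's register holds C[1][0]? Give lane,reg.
4,0

r:1=>grp=1,rB=0  c:0=>tig=0,lo=0
L=1*4+0=4  i=0*2+0=0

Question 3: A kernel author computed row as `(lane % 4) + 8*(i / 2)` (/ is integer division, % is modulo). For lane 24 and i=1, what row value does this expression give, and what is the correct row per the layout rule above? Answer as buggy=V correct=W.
buggy=0 correct=6

`(lane % 4) + 8*(i / 2)`[24,1]->0
24: g=6,t=0
[1] (6+0,0*2+1) = (6,1)
row: 0 vs 6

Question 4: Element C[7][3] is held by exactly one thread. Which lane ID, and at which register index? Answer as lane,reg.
r=7→G=7,rhi=0  c=3→T=1,p=1
L=7*4+1=29  i=0*2+1=1

29,1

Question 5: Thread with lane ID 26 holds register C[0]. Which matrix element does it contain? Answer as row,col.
lane 26=>26/4=6, 26 mod 4=2
i=0  r:6+0=>6  c:2·2+0=>4

6,4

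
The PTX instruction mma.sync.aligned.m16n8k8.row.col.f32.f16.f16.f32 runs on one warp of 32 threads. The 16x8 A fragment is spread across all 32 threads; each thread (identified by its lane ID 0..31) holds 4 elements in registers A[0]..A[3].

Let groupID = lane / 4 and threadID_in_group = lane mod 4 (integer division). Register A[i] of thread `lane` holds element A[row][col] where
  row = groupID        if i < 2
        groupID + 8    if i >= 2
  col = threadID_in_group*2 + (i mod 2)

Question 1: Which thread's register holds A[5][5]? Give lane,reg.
r=5->g=5,rb=0  c=5->t=2,b0=1
L=5*4+2=22  i=0*2+1=1

22,1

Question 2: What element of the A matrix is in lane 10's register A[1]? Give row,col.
lane 10->10/4=2, 10 mod 4=2
i=1  r:2+0->2  c:2·2+1->5

2,5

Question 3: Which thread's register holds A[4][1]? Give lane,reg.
16,1

r:4=>grp=4,rB=0  c:1=>tig=0,lo=1
L=4*4+0=16  i=0*2+1=1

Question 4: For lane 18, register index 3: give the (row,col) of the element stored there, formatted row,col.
lane 18: G=4 (18/4), T=2 (18%4)
i=3: r=4+8=12, c=2*2+1=5

12,5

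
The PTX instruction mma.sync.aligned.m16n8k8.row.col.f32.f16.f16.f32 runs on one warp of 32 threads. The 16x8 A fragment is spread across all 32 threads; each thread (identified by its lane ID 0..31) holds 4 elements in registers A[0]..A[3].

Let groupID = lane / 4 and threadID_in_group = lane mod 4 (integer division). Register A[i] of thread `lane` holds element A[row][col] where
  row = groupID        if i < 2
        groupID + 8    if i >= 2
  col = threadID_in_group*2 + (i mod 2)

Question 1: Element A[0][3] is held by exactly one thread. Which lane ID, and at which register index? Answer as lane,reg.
r: 0->gid=0,r8=0  c: 3->tid=1,i&1=1
L=0*4+1=1  i=0*2+1=1

1,1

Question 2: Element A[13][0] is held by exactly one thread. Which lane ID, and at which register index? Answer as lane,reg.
20,2

r: 13->gid=5,r8=1  c: 0->tid=0,i&1=0
L=5*4+0=20  i=1*2+0=2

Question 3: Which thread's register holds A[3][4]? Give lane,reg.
14,0

r:3=>grp=3,rB=0  c:4=>tig=2,lo=0
L=3*4+2=14  i=0*2+0=0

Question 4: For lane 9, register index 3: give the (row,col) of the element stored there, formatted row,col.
10,3

lane 9->9/4=2, 9 mod 4=1
i=3  r:2+8->10  c:2·1+1->3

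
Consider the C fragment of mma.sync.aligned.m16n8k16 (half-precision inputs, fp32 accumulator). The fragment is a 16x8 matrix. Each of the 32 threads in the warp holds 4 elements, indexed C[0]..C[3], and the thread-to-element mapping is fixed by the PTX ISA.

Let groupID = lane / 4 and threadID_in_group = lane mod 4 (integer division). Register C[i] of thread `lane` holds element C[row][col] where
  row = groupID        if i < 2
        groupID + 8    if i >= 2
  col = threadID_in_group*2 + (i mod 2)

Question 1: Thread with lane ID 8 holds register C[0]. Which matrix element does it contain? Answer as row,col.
2,0

8: grp=2,tig=0
[0] (2+0,0*2+0) = (2,0)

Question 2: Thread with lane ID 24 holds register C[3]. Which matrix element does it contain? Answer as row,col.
14,1

lane 24⇒24/4=6, 24 mod 4=0
i=3  r:6+8⇒14  c:2·0+1⇒1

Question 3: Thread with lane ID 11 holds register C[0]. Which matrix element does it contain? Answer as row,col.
2,6

lane 11->11/4=2, 11 mod 4=3
i=0  r:2+0->2  c:2·3+0->6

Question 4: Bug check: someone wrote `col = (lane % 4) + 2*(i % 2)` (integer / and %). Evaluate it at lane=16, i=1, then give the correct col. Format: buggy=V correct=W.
buggy=2 correct=1

`(lane % 4) + 2*(i % 2)`[16,1]=>2
L=16=>grp=16>>2=4, tig=16&3=0
[1]=>row 4+0=4  col 0·2+1=1
col: 2 vs 1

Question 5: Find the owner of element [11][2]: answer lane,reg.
13,2

r=11⇒gr=3,Rb=1  c=2⇒th=1,odd=0
L=3*4+1=13  i=1*2+0=2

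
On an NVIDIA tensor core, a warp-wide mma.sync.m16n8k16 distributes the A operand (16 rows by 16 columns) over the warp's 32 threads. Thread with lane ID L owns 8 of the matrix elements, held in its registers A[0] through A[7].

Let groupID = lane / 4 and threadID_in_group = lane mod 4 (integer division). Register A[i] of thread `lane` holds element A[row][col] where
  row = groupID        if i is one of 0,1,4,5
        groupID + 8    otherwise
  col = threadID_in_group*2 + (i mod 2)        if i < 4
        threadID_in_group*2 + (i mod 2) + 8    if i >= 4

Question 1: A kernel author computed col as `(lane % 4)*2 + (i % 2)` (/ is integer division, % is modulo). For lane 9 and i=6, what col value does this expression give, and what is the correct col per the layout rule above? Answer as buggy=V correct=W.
`(lane % 4)*2 + (i % 2)`[9,6]⇒2
lane 9: gr=2 (9/4), th=1 (9%4)
i=6: r=2+8=10, c=1*2+0+8=10
col: 2 vs 10

buggy=2 correct=10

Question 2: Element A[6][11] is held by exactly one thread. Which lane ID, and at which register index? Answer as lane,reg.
r=6⇒gr=6,Rb=0  c=11⇒Cb=1,th=1,odd=1
L=6*4+1=25  i=1*4+0*2+1=5

25,5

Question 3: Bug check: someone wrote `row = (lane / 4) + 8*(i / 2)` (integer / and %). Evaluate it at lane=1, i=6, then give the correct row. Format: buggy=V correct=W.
`(lane / 4) + 8*(i / 2)`[1,6]->24
lane 1->1/4=0, 1 mod 4=1
i=6  r:0+8->8  c:2·1+0+8->10
row: 24 vs 8

buggy=24 correct=8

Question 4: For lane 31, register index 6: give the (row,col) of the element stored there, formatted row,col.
15,14

lane 31->31/4=7, 31 mod 4=3
i=6  r:7+8->15  c:2·3+0+8->14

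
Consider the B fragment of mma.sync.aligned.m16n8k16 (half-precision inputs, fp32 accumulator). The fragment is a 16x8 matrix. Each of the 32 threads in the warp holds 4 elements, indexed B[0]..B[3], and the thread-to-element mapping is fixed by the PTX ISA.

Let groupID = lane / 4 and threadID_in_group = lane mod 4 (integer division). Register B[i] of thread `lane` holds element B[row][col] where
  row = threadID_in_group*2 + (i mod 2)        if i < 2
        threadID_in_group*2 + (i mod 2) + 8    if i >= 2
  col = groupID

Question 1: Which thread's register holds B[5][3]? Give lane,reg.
14,1

c:3=>grp=3  r:5=>rB=0,tig=2,lo=1
L=3*4+2=14  i=0*2+1=1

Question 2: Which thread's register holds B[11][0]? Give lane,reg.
1,3

c=0->g=0  r=11->rb=1,t=1,b0=1
L=0*4+1=1  i=1*2+1=3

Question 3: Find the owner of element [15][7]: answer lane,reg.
c=7⇒gr=7  r=15⇒Rb=1,th=3,odd=1
L=7*4+3=31  i=1*2+1=3

31,3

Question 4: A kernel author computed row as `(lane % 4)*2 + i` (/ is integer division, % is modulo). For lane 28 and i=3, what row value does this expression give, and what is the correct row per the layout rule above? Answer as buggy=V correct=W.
buggy=3 correct=9

`(lane % 4)*2 + i`[28,3]->3
lane 28->28/4=7, 28 mod 4=0
i=3  r:2·0+1+8->9  c:7
row: 3 vs 9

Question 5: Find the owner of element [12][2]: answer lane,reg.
c=2⇒gr=2  r=12⇒Rb=1,th=2,odd=0
L=2*4+2=10  i=1*2+0=2

10,2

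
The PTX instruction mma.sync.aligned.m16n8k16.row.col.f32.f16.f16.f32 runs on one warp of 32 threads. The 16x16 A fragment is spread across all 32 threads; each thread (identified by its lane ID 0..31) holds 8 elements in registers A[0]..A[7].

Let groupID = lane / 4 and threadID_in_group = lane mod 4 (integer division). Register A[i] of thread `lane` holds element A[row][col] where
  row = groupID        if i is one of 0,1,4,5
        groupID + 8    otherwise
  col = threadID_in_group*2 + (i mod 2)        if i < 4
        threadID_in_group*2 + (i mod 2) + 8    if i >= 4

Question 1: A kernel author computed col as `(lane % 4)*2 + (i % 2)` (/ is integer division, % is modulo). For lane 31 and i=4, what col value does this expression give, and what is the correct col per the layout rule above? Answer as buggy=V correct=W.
`(lane % 4)*2 + (i % 2)`[31,4]→6
L=31→G=31>>2=7, T=31&3=3
[4]→row 7+0=7  col 3·2+0+8=14
col: 6 vs 14

buggy=6 correct=14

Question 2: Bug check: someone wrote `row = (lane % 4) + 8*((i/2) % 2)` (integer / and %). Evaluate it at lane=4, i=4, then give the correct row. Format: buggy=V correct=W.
`(lane % 4) + 8*((i/2) % 2)`[4,4]→0
lane 4→4/4=1, 4 mod 4=0
i=4  r:1+0→1  c:2·0+0+8→8
row: 0 vs 1

buggy=0 correct=1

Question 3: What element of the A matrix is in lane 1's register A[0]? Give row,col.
L=1→G=1>>2=0, T=1&3=1
[0]→row 0+0=0  col 1·2+0+0=2

0,2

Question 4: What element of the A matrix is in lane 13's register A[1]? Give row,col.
lane 13: g=3 (13/4), t=1 (13%4)
i=1: r=3+0=3, c=1*2+1+0=3

3,3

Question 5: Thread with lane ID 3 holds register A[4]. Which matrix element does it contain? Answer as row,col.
lane 3: gid=0 (3/4), tid=3 (3%4)
i=4: r=0+0=0, c=3*2+0+8=14

0,14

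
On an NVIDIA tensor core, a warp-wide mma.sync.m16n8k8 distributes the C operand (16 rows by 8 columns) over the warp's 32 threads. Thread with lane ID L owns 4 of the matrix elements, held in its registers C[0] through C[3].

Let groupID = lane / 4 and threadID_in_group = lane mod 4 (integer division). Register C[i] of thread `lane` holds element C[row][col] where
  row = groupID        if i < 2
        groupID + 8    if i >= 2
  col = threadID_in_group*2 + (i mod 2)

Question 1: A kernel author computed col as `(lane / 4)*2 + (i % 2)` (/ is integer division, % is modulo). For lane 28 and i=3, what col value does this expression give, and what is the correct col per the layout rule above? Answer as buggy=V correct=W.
buggy=15 correct=1

`(lane / 4)*2 + (i % 2)`[28,3]→15
lane 28→28/4=7, 28 mod 4=0
i=3  r:7+8→15  c:2·0+1→1
col: 15 vs 1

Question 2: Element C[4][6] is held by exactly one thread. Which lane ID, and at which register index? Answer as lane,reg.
r=4→G=4,rhi=0  c=6→T=3,p=0
L=4*4+3=19  i=0*2+0=0

19,0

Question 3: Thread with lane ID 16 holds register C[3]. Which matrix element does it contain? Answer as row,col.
lane 16: g=4 (16/4), t=0 (16%4)
i=3: r=4+8=12, c=0*2+1=1

12,1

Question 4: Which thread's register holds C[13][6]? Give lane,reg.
23,2

r=13⇒gr=5,Rb=1  c=6⇒th=3,odd=0
L=5*4+3=23  i=1*2+0=2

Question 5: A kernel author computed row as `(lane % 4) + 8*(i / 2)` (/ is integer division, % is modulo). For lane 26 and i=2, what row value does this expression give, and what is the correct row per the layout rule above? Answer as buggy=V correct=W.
buggy=10 correct=14

`(lane % 4) + 8*(i / 2)`[26,2]⇒10
lane 26: gr=6 (26/4), th=2 (26%4)
i=2: r=6+8=14, c=2*2+0=4
row: 10 vs 14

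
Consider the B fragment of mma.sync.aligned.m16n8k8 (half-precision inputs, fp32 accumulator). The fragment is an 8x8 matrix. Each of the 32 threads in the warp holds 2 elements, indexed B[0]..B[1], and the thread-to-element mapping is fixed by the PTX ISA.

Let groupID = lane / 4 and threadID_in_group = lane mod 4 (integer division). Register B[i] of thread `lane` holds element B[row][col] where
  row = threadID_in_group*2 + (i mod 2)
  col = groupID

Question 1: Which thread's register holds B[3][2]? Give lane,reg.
c=2->g=2  r=3->t=1,b0=1
L=2*4+1=9  i=1=1

9,1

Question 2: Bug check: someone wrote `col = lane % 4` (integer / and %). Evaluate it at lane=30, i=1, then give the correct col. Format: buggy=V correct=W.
`lane % 4`[30,1]->2
lane 30: gid=7 (30/4), tid=2 (30%4)
i=1: r=2*2+1=5, c=gid=7
col: 2 vs 7

buggy=2 correct=7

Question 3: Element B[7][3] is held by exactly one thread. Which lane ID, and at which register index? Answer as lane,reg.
c:3=>grp=3  r:7=>tig=3,lo=1
L=3*4+3=15  i=1=1

15,1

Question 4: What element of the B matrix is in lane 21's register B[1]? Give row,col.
L=21=>grp=21>>2=5, tig=21&3=1
[1]=>row 1·2+1=3  col grp=5

3,5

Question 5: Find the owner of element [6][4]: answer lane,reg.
c:4=>grp=4  r:6=>tig=3,lo=0
L=4*4+3=19  i=0=0

19,0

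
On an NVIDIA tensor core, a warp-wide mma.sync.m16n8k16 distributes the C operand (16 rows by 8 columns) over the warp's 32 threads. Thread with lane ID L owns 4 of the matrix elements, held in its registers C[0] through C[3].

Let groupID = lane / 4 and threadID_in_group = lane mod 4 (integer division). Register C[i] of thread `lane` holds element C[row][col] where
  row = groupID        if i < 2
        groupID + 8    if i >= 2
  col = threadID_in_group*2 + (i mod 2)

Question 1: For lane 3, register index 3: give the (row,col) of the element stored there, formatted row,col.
8,7

L=3⇒gr=3>>2=0, th=3&3=3
[3]⇒row 0+8=8  col 3·2+1=7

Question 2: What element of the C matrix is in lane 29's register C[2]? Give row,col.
15,2

L=29⇒gr=29>>2=7, th=29&3=1
[2]⇒row 7+8=15  col 1·2+0=2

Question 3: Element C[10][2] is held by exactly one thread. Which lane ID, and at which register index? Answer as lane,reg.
9,2

r: 10->gid=2,r8=1  c: 2->tid=1,i&1=0
L=2*4+1=9  i=1*2+0=2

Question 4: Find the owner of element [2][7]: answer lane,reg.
r=2⇒gr=2,Rb=0  c=7⇒th=3,odd=1
L=2*4+3=11  i=0*2+1=1

11,1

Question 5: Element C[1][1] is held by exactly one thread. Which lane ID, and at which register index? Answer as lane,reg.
4,1

r:1=>grp=1,rB=0  c:1=>tig=0,lo=1
L=1*4+0=4  i=0*2+1=1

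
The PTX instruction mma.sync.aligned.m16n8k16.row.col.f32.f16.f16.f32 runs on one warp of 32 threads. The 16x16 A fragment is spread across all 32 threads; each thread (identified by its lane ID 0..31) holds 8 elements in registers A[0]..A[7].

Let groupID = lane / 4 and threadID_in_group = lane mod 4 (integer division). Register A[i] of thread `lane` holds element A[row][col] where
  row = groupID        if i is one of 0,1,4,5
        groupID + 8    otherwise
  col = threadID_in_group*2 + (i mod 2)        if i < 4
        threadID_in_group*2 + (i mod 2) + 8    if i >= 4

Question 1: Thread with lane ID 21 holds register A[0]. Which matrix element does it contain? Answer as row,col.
21: gr=5,th=1
[0] (5+0,1*2+0+0) = (5,2)

5,2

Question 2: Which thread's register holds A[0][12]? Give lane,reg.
r=0⇒gr=0,Rb=0  c=12⇒Cb=1,th=2,odd=0
L=0*4+2=2  i=1*4+0*2+0=4

2,4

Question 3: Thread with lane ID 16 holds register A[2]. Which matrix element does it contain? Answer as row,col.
12,0

lane 16=>16/4=4, 16 mod 4=0
i=2  r:4+8=>12  c:2·0+0+0=>0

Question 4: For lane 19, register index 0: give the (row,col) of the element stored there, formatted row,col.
4,6

lane 19->19/4=4, 19 mod 4=3
i=0  r:4+0->4  c:2·3+0+0->6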